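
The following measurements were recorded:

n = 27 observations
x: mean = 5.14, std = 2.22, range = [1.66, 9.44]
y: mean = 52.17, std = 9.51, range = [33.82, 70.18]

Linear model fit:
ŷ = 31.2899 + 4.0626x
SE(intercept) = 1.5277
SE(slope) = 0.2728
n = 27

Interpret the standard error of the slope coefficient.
SE(slope) = 0.2728 measures the uncertainty in the estimated slope. The coefficient is estimated precisely (SE/|β̂₁| = 6.7%).

What SE measures:
- The standard error quantifies the sampling variability of the coefficient estimate
- It is the estimated standard deviation of β̂₁ across hypothetical repeated samples of the same size
- Smaller SE → more precise estimate

Relative precision:
- SE / |β̂₁| = 0.2728 / 4.0626 = 6.7%
- Rule of thumb (under 20%: precise; 20% to under 50%: moderately precise; 50% or more: imprecise) → precise

Link to the t-test: t = β̂₁ / SE(β̂₁) = 4.0626 / 0.2728 = 14.8922, the statistic for H₀: β₁ = 0.

What drives SE(β̂₁): more residual scatter → larger SE.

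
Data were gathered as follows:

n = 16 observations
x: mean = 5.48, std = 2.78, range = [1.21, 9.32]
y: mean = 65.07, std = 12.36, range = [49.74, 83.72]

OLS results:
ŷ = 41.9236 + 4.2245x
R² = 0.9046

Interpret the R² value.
About 90.46% of the variability in y is accounted for by the regression on x (R² = 0.9046) — a strong linear fit.

The coefficient of determination R² is the fraction of the total variation in y that the fitted line accounts for.

Here R² = 0.9046:
- Explained: 90.46% of the variation in y
- Unexplained (residual): 100% − 90.46% = 9.54%
- Rule of thumb (below 0.3 weak; 0.3 to below 0.7 moderate; 0.7 and above strong) → strong

Note: R² never decreases when predictors are added, so it should not be used alone to compare models of different size.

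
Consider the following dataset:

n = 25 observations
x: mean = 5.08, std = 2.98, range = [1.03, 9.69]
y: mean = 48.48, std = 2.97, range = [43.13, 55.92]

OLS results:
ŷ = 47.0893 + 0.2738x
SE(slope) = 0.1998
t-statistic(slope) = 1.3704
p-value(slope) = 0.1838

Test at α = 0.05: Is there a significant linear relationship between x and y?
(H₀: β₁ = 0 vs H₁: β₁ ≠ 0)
Fail to reject H₀: p-value = 0.1838 ≥ α = 0.05. The linear relationship is not significant at the 5% level.

Hypothesis test for the slope coefficient:

H₀: β₁ = 0 (no linear relationship)
H₁: β₁ ≠ 0 (linear relationship exists)

Test statistic: t = β̂₁ / SE(β̂₁) = 0.2738 / 0.1998 = 1.3704

The p-value (0.1838) is the probability, under H₀, of a t-statistic at least as extreme as |t| = 1.3704 (two-sided, df = n − 2 = 23).

Decision rule: reject H₀ if p-value < α.
p-value = 0.1838 ≥ α = 0.05 → fail to reject H₀.

Conclusion: the linear association between x and y is not significant at the 5% level.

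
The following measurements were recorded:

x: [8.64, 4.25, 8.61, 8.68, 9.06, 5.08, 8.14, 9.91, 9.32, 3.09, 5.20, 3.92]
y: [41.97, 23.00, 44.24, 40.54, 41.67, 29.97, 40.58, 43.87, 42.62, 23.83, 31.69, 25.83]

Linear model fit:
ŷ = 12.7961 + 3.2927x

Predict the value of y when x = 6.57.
ŷ = 34.4291

Plug x = 6.57 into the fitted line:

ŷ = 12.7961 + 3.2927 × 6.57
ŷ = 12.7961 + 21.6330
ŷ = 34.4291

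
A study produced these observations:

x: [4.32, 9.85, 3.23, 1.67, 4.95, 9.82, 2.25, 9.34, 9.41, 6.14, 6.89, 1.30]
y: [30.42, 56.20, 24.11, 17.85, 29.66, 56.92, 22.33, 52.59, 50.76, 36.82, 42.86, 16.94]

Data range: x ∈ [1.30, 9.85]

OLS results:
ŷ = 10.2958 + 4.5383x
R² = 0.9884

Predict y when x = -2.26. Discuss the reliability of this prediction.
ŷ = 0.0392 (extrapolation — x = -2.26 lies outside [1.30, 9.85], so reliability is low).

Prediction calculation:
ŷ = 10.2958 + 4.5383 × (-2.26)
ŷ = 0.0392

Reliability:
- Data range: x ∈ [1.30, 9.85]
- Prediction point: x = -2.26 is 3.56 units below the observed range → this is EXTRAPOLATION, not interpolation

Why that matters here:
- The linear relationship may not hold outside the observed range
- Real relationships often flatten, saturate, or turn nonlinear at extremes

Report the number if required, but flag clearly that it is an extrapolation.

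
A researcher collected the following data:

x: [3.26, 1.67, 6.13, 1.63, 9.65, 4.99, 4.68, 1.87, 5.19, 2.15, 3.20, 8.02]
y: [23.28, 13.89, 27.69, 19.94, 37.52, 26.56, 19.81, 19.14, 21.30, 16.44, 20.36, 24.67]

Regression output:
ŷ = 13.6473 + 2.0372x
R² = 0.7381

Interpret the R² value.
R² = 0.7381 means 73.81% of the variation in y is explained by the linear relationship with x. This indicates a strong fit.

R² = 1 − SS_res/SS_tot compares the residual scatter to the total scatter of y about its mean.

Here R² = 0.7381:
- Explained: 73.81% of the variation in y
- Unexplained (residual): 100% − 73.81% = 26.19%
- Rule of thumb (below 0.3 weak; 0.3 to below 0.7 moderate; 0.7 and above strong) → strong

Calculation: R² = 1 − (SS_res / SS_tot), where SS_res is the sum of squared residuals and SS_tot the total sum of squares.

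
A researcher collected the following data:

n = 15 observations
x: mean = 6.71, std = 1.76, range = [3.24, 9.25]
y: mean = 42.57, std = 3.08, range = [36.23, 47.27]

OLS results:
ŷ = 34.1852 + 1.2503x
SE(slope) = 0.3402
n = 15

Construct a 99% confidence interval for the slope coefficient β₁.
The 99% CI for β₁ is (0.2255, 2.2751)

Confidence interval for the slope:

The 99% CI for β₁ is: β̂₁ ± t*(α/2, n-2) × SE(β̂₁)

Step 1: Find critical t-value
- Confidence level = 0.99
- Degrees of freedom = n - 2 = 15 - 2 = 13
- t*(α/2, 13) = 3.0123

Step 2: Calculate margin of error
Margin = 3.0123 × 0.3402 = 1.0248

Step 3: Construct interval
CI = 1.2503 ± 1.0248
CI = (0.2255, 2.2751)

Interpretation: each one-unit increase in x is associated with a change in mean y of between 0.2255 and 2.2751, with 99% confidence.
The interval does not include 0, suggesting a significant linear relationship.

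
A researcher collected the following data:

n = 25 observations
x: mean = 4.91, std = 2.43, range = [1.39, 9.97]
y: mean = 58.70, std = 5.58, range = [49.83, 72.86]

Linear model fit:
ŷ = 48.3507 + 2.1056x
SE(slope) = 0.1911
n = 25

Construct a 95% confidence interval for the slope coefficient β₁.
The 95% CI for β₁ is (1.7103, 2.5009)

Confidence interval for the slope:

The 95% CI for β₁ is: β̂₁ ± t*(α/2, n-2) × SE(β̂₁)

Step 1: Find critical t-value
- Confidence level = 0.95
- Degrees of freedom = n - 2 = 25 - 2 = 23
- t*(α/2, 23) = 2.0687

Step 2: Calculate margin of error
Margin = 2.0687 × 0.1911 = 0.3953

Step 3: Construct interval
CI = 2.1056 ± 0.3953
CI = (1.7103, 2.5009)

Interpretation: each one-unit increase in x is associated with a change in mean y of between 1.7103 and 2.5009, with 95% confidence.
The interval does not include 0, suggesting a significant linear relationship.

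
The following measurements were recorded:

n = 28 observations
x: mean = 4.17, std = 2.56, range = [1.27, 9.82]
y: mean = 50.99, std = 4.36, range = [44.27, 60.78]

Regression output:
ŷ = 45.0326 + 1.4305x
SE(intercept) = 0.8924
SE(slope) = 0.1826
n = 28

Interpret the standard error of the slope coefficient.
The slope 1.4305 is pinned down to within about ±0.1826 (one SE) by these data — relative uncertainty 12.8%, i.e. precise.

SE(β̂₁) = s / √Sxx, where s is the residual standard deviation and Sxx = Σ(x − x̄)². It is the yardstick for how far β̂₁ = 1.4305 could plausibly be from the true slope.

Relative precision:
- SE / |β̂₁| = 0.1826 / 1.4305 = 12.8%
- Rule of thumb (under 20%: precise; 20% to under 50%: moderately precise; 50% or more: imprecise) → precise

Link to interval estimation: a confidence interval for β₁ is β̂₁ ± t* × 0.1826, so SE sets the half-width per unit of t*.

What drives SE(β̂₁): more residual scatter → larger SE.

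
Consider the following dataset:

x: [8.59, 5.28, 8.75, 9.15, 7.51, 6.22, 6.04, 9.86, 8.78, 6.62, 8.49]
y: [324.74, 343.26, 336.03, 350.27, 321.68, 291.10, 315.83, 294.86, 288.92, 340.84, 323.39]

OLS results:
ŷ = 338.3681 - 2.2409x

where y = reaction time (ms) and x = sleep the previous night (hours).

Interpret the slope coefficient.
An increase of one hour in sleep is associated with a 2.2409 ms decrease in predicted reaction time.

β₁ = -2.2409 is the change in predicted reaction time (ms) per additional hour of sleep.

Interpretation:
- Sleep up by 1 hour → predicted reaction time decreases by 2.2409 ms
- The effect is assumed constant over the observed range of x (linearity)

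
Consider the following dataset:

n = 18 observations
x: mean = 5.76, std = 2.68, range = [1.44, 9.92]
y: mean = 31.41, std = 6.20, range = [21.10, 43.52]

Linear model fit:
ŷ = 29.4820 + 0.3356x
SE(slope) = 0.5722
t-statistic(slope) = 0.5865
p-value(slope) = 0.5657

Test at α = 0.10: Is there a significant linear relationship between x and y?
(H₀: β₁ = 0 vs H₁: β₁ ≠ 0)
Fail to reject H₀: p-value = 0.5657 ≥ α = 0.10. The linear relationship is not significant at the 10% level.

Hypothesis test for the slope coefficient:

H₀: β₁ = 0 (no linear relationship)
H₁: β₁ ≠ 0 (linear relationship exists)

Test statistic: t = β̂₁ / SE(β̂₁) = 0.3356 / 0.5722 = 0.5865

With df = 16, the two-sided p-value for |t| = 0.5865 is 0.5657.

Decision rule: reject H₀ if p-value < α.
p-value = 0.5657 ≥ α = 0.10 → fail to reject H₀.

At α = 0.10 the data do not provide convincing evidence of a nonzero slope.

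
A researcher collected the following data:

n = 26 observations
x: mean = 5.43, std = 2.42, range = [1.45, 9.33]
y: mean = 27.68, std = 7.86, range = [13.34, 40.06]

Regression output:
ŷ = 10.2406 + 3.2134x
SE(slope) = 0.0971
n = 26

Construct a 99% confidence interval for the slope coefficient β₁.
The 99% CI for β₁ is (2.9418, 3.4850)

Confidence interval for the slope:

The 99% CI for β₁ is: β̂₁ ± t*(α/2, n-2) × SE(β̂₁)

Step 1: Find critical t-value
- Confidence level = 0.99
- Degrees of freedom = n - 2 = 26 - 2 = 24
- t*(α/2, 24) = 2.7969

Step 2: Calculate margin of error
Margin = 2.7969 × 0.0971 = 0.2716

Step 3: Construct interval
CI = 3.2134 ± 0.2716
CI = (2.9418, 3.4850)

Interpretation: We are 99% confident that the true slope β₁ lies between 2.9418 and 3.4850.
The interval does not include 0, suggesting a significant linear relationship.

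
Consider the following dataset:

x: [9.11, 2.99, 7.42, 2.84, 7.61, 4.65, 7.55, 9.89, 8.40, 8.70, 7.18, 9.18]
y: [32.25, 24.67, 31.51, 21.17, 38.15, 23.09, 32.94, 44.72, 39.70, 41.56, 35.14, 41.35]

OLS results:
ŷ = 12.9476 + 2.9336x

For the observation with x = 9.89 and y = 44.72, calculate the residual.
Residual = 2.7591

The residual is the difference between the actual value and the predicted value:

Residual = y - ŷ

Step 1: Calculate predicted value
ŷ = 12.9476 + 2.9336 × 9.89
ŷ = 41.9609

Step 2: Calculate residual
Residual = 44.72 - 41.9609
Residual = 2.7591

The residual is positive, so the observed y = 44.72 sits above the regression line (the line underestimates it by 2.7591).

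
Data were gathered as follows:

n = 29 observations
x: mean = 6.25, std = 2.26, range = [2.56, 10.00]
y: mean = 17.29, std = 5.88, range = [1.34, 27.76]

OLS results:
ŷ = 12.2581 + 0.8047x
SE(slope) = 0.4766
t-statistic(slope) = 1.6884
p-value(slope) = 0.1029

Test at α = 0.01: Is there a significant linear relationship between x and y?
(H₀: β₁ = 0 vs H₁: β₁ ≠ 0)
p-value = 0.1029 ≥ α = 0.01, so we fail to reject H₀. The relationship is not significant.

Hypothesis test for the slope coefficient:

H₀: β₁ = 0 (no linear relationship)
H₁: β₁ ≠ 0 (linear relationship exists)

Test statistic: t = β̂₁ / SE(β̂₁) = 0.8047 / 0.4766 = 1.6884

With df = 27, the two-sided p-value for |t| = 1.6884 is 0.1029.

Decision rule: reject H₀ if p-value < α.
p-value = 0.1029 ≥ α = 0.01 → fail to reject H₀.

At α = 0.01 the data do not provide convincing evidence of a nonzero slope.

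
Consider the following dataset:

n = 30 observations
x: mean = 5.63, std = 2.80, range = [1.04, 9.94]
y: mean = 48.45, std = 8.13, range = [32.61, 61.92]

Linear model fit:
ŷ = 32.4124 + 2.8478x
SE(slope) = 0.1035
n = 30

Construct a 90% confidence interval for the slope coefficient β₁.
The 90% CI for β₁ is (2.6717, 3.0239)

Confidence interval for the slope:

The 90% CI for β₁ is: β̂₁ ± t*(α/2, n-2) × SE(β̂₁)

Step 1: Find critical t-value
- Confidence level = 0.9
- Degrees of freedom = n - 2 = 30 - 2 = 28
- t*(α/2, 28) = 1.7011

Step 2: Calculate margin of error
Margin = 1.7011 × 0.1035 = 0.1761

Step 3: Construct interval
CI = 2.8478 ± 0.1761
CI = (2.6717, 3.0239)

Interpretation: intervals built this way capture the true β₁ in 90% of repeated samples; here the plausible range for the per-unit effect of x on y is 2.6717 to 3.0239.
Both endpoints are positive, so the data support a genuinely positive slope at this confidence level.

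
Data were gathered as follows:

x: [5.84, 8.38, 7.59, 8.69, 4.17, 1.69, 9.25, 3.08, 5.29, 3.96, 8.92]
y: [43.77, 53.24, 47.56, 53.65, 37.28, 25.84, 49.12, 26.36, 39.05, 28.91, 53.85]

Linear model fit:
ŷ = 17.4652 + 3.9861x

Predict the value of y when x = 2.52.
ŷ = 27.5102

x = 2.52 lies inside the observed range [1.69, 9.25], so the fitted equation applies directly:

ŷ = 17.4652 + 3.9861 × 2.52
ŷ = 17.4652 + 10.0450
ŷ = 27.5102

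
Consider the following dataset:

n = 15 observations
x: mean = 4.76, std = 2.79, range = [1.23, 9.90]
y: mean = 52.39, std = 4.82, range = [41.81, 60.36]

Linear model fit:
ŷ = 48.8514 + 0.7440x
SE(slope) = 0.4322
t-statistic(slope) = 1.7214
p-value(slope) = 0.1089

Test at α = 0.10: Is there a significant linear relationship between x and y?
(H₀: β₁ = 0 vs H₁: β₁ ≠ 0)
Since p-value = 0.1089 ≥ α = 0.10, fail to reject H₀ — the slope is not significantly different from 0.

Hypothesis test for the slope coefficient:

H₀: β₁ = 0 (no linear relationship)
H₁: β₁ ≠ 0 (linear relationship exists)

Test statistic: t = β̂₁ / SE(β̂₁) = 0.7440 / 0.4322 = 1.7214

The p-value (0.1089) is the probability, under H₀, of a t-statistic at least as extreme as |t| = 1.7214 (two-sided, df = n − 2 = 13).

Decision rule: reject H₀ if p-value < α.
p-value = 0.1089 ≥ α = 0.10 → fail to reject H₀.

There is not sufficient evidence at the 10% significance level to conclude that a linear relationship exists between x and y.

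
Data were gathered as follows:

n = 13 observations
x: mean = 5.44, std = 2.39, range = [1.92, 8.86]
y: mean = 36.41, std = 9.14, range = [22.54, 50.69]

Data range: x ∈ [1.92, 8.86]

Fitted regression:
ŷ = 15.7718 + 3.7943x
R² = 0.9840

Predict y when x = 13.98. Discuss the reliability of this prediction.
ŷ = 68.8161, but this is extrapolation (above the data range [1.92, 8.86]) and may be unreliable.

Prediction calculation:
ŷ = 15.7718 + 3.7943 × 13.98
ŷ = 68.8161

Reliability:
- Data range: x ∈ [1.92, 8.86]
- Prediction point: x = 13.98 is 5.12 units above the observed range → this is EXTRAPOLATION, not interpolation

Why that matters here:
- Real relationships often flatten, saturate, or turn nonlinear at extremes
- There are no observations near this x to validate the fitted line there

Report the number if required, but flag clearly that it is an extrapolation.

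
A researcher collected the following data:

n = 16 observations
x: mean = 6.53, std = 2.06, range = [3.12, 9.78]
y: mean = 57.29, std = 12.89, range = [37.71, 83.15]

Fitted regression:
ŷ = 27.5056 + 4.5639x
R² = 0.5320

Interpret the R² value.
R² = 0.5320 means 53.20% of the variation in y is explained by the linear relationship with x. This indicates a moderate fit.

R² = 1 − SS_res/SS_tot compares the residual scatter to the total scatter of y about its mean.

Here R² = 0.5320:
- Explained: 53.20% of the variation in y
- Unexplained (residual): 100% − 53.20% = 46.80%
- Rule of thumb (below 0.3 weak; 0.3 to below 0.7 moderate; 0.7 and above strong) → moderate

Note: R² never decreases when predictors are added, so it should not be used alone to compare models of different size.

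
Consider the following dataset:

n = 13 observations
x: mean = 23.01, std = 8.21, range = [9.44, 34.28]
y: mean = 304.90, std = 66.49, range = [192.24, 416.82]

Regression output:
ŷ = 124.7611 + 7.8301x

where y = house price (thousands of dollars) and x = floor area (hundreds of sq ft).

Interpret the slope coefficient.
An increase of one hundred sq ft in floor area is associated with a 7.8301 thousand dollars increase in predicted house price.

The slope coefficient β₁ = 7.8301 represents the marginal effect of floor area on house price.

Interpretation:
- Floor area up by 1 hundred sq ft → predicted house price increases by 7.8301 thousand dollars
- This is a linear approximation: the same per-unit change is assumed across the whole observed x range
- The slope describes association in these data, not necessarily a causal effect

(β₀ = 124.7611 is the fitted value at x = 0 and is not part of the slope interpretation.)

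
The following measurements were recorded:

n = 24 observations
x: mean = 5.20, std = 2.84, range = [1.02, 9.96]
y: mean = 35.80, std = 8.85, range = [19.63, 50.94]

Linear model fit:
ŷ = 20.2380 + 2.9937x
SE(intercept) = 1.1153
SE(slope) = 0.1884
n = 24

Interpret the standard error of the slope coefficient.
SE(slope) = 0.1884 measures the uncertainty in the estimated slope. The coefficient is estimated precisely (SE/|β̂₁| = 6.3%).

SE(β̂₁) = 0.1884 says: if we drew many samples of n = 24 from the same population and refit each time, the fitted slopes would scatter with a standard deviation of roughly 0.1884 around the true β₁.

Relative precision:
- SE / |β̂₁| = 0.1884 / 2.9937 = 6.3%
- Rule of thumb (under 20%: precise; 20% to under 50%: moderately precise; 50% or more: imprecise) → precise

Rough 95% range (±2 SE): 2.9937 ± 0.3768 → (2.6169, 3.3705).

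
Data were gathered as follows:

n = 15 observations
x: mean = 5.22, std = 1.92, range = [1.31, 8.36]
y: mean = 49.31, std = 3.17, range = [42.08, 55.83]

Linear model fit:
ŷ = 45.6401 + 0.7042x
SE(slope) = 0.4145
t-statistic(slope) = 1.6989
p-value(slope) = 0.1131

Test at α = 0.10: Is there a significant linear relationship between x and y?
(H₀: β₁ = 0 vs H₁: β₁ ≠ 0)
p-value = 0.1131 ≥ α = 0.10, so we fail to reject H₀. The relationship is not significant.

Hypothesis test for the slope coefficient:

H₀: β₁ = 0 (no linear relationship)
H₁: β₁ ≠ 0 (linear relationship exists)

Test statistic: t = β̂₁ / SE(β̂₁) = 0.7042 / 0.4145 = 1.6989

With df = 13, the two-sided p-value for |t| = 1.6989 is 0.1131.

Decision rule: reject H₀ if p-value < α.
p-value = 0.1131 ≥ α = 0.10 → fail to reject H₀.

There is not sufficient evidence at the 10% significance level to conclude that a linear relationship exists between x and y.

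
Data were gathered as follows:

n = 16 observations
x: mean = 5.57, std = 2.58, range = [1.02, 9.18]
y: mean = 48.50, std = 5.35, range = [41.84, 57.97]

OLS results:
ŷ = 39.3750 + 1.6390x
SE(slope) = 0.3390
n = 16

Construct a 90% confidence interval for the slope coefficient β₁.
The 90% CI for β₁ is (1.0419, 2.2361)

Confidence interval for the slope:

The 90% CI for β₁ is: β̂₁ ± t*(α/2, n-2) × SE(β̂₁)

Step 1: Find critical t-value
- Confidence level = 0.9
- Degrees of freedom = n - 2 = 16 - 2 = 14
- t*(α/2, 14) = 1.7613

Step 2: Calculate margin of error
Margin = 1.7613 × 0.3390 = 0.5971

Step 3: Construct interval
CI = 1.6390 ± 0.5971
CI = (1.0419, 2.2361)

Interpretation: each one-unit increase in x is associated with a change in mean y of between 1.0419 and 2.2361, with 90% confidence.
Both endpoints are positive, so the data support a genuinely positive slope at this confidence level.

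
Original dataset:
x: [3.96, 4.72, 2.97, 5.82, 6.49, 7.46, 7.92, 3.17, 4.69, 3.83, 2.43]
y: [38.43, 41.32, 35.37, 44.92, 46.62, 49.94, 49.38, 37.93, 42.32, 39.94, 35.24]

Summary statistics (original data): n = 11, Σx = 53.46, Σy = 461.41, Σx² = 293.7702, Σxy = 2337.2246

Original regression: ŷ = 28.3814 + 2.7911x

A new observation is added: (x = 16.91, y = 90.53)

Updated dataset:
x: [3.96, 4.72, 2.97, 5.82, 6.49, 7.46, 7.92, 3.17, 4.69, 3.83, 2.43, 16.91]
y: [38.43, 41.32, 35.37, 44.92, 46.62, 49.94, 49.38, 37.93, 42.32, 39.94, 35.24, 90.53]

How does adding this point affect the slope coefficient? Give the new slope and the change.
New slope β₁ = 3.7797 versus 2.7911 before: a change of +0.9886 (+35.4%).

x = 16.91 lies well outside the original x-range [2.43, 7.92] (x̄ ≈ 4.86), so this observation has high leverage and can move the slope substantially.

Step 1: Update the sums with the new point (n goes from 11 to 12)
Σx  = 53.46 + 16.91 = 70.37
Σy  = 461.41 + 90.53 = 551.94
Σx² = 293.7702 + 16.91² = 293.7702 + 285.9481 = 579.7183
Σxy = 2337.2246 + 16.91×90.53 = 2337.2246 + 1530.8623 = 3868.0869

Step 2: Recompute the slope with b₁ = (nΣxy − ΣxΣy) / (nΣx² − (Σx)²)
Numerator   = 12×3868.0869 − 70.37×551.94 = 46417.0428 − 38840.0178 = 7577.0250
Denominator = 12×579.7183 − 70.37² = 6956.6196 − 4951.9369 = 2004.6827
b₁(new) = 7577.0250 / 2004.6827 = 3.7797

(Same formula on the original sums: (11×2337.2246 − 53.46×461.41) / (11×293.7702 − 53.46²) = 1042.4920 / 373.5006 = 2.7911, matching the given fit.)

Step 3: Change in slope
Δβ₁ = 3.7797 − 2.7911 = +0.9886
Relative change = +0.9886 / 2.7911 × 100% = +35.4%
→ the slope increases when the point is added.

A high-leverage point only changes the slope if it is off the original line; here y = 90.53 is above the original trend, so the slope increases.
In practice: refit with and without it and report both if conclusions differ.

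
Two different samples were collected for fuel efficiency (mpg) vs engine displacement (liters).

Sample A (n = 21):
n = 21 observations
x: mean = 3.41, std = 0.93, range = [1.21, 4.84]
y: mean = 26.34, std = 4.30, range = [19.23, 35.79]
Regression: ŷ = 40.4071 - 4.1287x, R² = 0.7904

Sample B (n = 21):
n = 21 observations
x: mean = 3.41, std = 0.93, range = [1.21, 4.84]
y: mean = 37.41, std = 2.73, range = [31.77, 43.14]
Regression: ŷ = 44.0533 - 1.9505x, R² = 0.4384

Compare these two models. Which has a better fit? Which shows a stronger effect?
Model A has the better fit (R² = 0.7904 vs 0.4384). Model A shows the stronger effect (|β₁| = 4.1287 vs 1.9505).

Model Comparison:

Goodness of fit (R²):
- Model A: R² = 0.7904 → 79.04% of variance in fuel efficiency explained
- Model B: R² = 0.4384 → 43.84% of variance in fuel efficiency explained
- 0.7904 > 0.4384 → Model A has the better fit

Strength of effect — compare |β₁|:
- Model A: β₁ = -4.1287 → predicted fuel efficiency falls 4.1287 mpg per additional liter of engine displacement
- Model B: β₁ = -1.9505 → predicted fuel efficiency falls 1.9505 mpg per additional liter of engine displacement
- |-4.1287| > |-1.9505| → Model A shows the stronger marginal effect

Notes:
- The two samples could reflect different populations, time periods, or measurement quality.
- R² measures how tightly points cluster around the line; β₁ measures how steep the line is — they answer different questions.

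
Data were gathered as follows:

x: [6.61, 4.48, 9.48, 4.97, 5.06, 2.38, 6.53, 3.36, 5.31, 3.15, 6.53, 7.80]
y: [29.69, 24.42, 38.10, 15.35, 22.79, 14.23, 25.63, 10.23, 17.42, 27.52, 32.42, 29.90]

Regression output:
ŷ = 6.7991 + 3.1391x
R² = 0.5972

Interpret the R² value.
The model explains 59.72% of the variance in y (R² = 0.5972), leaving 40.28% unexplained; the fit is moderate.

R² (coefficient of determination) measures the proportion of variance in y explained by the regression model.

Here R² = 0.5972:
- Explained: 59.72% of the variation in y
- Unexplained (residual): 100% − 59.72% = 40.28%
- Rule of thumb (below 0.3 weak; 0.3 to below 0.7 moderate; 0.7 and above strong) → moderate

Note: R² never decreases when predictors are added, so it should not be used alone to compare models of different size.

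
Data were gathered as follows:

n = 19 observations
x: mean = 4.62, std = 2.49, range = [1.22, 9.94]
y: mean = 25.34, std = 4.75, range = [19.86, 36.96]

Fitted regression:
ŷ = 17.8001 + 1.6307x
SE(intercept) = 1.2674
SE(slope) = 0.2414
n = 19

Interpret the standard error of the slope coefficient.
The slope 1.6307 is pinned down to within about ±0.2414 (one SE) by these data — relative uncertainty 14.8%, i.e. precise.

SE(β̂₁) = 0.2414 says: if we drew many samples of n = 19 from the same population and refit each time, the fitted slopes would scatter with a standard deviation of roughly 0.2414 around the true β₁.

Relative precision:
- SE / |β̂₁| = 0.2414 / 1.6307 = 14.8%
- Rule of thumb (under 20%: precise; 20% to under 50%: moderately precise; 50% or more: imprecise) → precise

Link to interval estimation: a confidence interval for β₁ is β̂₁ ± t* × 0.2414, so SE sets the half-width per unit of t*.

What drives SE(β̂₁): larger n (here n = 19) → smaller SE; more residual scatter → larger SE; wider spread of x values → smaller SE.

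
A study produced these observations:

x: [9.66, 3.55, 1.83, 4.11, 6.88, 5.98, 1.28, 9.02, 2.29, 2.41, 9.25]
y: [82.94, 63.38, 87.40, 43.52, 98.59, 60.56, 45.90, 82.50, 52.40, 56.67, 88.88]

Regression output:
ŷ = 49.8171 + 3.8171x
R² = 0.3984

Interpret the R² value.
About 39.84% of the variability in y is accounted for by the regression on x (R² = 0.3984) — a moderate linear fit.

R² (coefficient of determination) measures the proportion of variance in y explained by the regression model.

Here R² = 0.3984:
- Explained: 39.84% of the variation in y
- Unexplained (residual): 100% − 39.84% = 60.16%
- Rule of thumb (below 0.3 weak; 0.3 to below 0.7 moderate; 0.7 and above strong) → moderate

Note: R² says nothing about causation, and a high R² does not by itself mean the linear form is appropriate — check the residuals.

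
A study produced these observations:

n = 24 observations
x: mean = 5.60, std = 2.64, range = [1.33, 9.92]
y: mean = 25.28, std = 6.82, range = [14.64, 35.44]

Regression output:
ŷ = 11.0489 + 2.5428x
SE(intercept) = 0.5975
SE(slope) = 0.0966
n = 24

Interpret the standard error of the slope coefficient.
SE(β̂₁) = 0.0966 is the estimated standard deviation of the slope estimate across repeated samples; relative to β̂₁ = 2.5428 that is 3.8%, a precise estimate.

SE(β̂₁) = s / √Sxx, where s is the residual standard deviation and Sxx = Σ(x − x̄)². It is the yardstick for how far β̂₁ = 2.5428 could plausibly be from the true slope.

Relative precision:
- SE / |β̂₁| = 0.0966 / 2.5428 = 3.8%
- Rule of thumb (under 20%: precise; 20% to under 50%: moderately precise; 50% or more: imprecise) → precise

Link to the t-test: t = β̂₁ / SE(β̂₁) = 2.5428 / 0.0966 = 26.3230, the statistic for H₀: β₁ = 0.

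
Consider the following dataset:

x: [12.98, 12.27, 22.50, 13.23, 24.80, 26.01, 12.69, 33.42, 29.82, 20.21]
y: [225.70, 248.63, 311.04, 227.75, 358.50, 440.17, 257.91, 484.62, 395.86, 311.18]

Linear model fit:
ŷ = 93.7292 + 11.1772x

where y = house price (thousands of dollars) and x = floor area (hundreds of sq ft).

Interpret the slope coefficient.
For each additional hundred sq ft of floor area, predicted house price increases by approximately 11.1772 thousand dollars.

β₁ = 11.1772 is the change in predicted house price (thousand dollars) per additional hundred sq ft of floor area.

Interpretation:
- Floor area up by 1 hundred sq ft → predicted house price increases by 11.1772 thousand dollars
- The effect is assumed constant over the observed range of x (linearity)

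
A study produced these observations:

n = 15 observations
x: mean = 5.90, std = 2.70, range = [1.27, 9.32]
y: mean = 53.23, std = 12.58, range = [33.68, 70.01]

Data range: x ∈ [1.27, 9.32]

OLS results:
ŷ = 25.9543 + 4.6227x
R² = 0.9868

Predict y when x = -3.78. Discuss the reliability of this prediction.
ŷ = 8.4805, but this is extrapolation (below the data range [1.27, 9.32]) and may be unreliable.

Prediction calculation:
ŷ = 25.9543 + 4.6227 × (-3.78)
ŷ = 8.4805

Reliability:
- Data range: x ∈ [1.27, 9.32]
- Prediction point: x = -3.78 is 5.05 units below the observed range → this is EXTRAPOLATION, not interpolation

Why that matters here:
- There are no observations near this x to validate the fitted line there
- The standard error of prediction grows with (x − x̄)², and x = -3.78 is far from x̄ = 5.90

A defensible statement: 'if the linear trend continued to x = -3.78, y would be about 8.4805' — the premise is untested.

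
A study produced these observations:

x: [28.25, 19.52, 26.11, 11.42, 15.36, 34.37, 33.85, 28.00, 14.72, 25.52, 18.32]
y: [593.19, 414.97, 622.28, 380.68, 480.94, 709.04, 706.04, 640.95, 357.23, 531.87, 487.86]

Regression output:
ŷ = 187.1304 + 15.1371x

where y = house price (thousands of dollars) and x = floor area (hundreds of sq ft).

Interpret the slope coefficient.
An increase of one hundred sq ft in floor area is associated with a 15.1371 thousand dollars increase in predicted house price.

β₁ = 15.1371 is the change in predicted house price (thousand dollars) per additional hundred sq ft of floor area.

Interpretation:
- Floor area up by 1 hundred sq ft → predicted house price increases by 15.1371 thousand dollars
- The effect is assumed constant over the observed range of x (linearity)
- The sign (+) gives the direction; the magnitude 15.1371 gives the size of the effect per hundred sq ft

(β₀ = 187.1304 is the fitted value at x = 0 and is not part of the slope interpretation.)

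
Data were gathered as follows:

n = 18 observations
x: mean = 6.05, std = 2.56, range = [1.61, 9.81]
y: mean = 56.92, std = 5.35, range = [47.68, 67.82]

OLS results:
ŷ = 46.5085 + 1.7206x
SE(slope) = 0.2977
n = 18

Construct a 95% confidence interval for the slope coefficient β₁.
The 95% CI for β₁ is (1.0895, 2.3517)

Confidence interval for the slope:

The 95% CI for β₁ is: β̂₁ ± t*(α/2, n-2) × SE(β̂₁)

Step 1: Find critical t-value
- Confidence level = 0.95
- Degrees of freedom = n - 2 = 18 - 2 = 16
- t*(α/2, 16) = 2.1199

Step 2: Calculate margin of error
Margin = 2.1199 × 0.2977 = 0.6311

Step 3: Construct interval
CI = 1.7206 ± 0.6311
CI = (1.0895, 2.3517)

Interpretation: each one-unit increase in x is associated with a change in mean y of between 1.0895 and 2.3517, with 95% confidence.
Since 0 is outside the interval, a two-sided test at α = 0.05 would reject H₀: β₁ = 0.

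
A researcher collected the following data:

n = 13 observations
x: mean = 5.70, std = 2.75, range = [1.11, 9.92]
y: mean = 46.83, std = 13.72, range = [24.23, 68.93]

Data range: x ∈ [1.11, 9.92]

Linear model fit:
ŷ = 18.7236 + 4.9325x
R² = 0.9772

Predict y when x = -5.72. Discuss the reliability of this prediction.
ŷ = -9.4903 (extrapolation — x = -5.72 lies outside [1.11, 9.92], so reliability is low).

Prediction calculation:
ŷ = 18.7236 + 4.9325 × (-5.72)
ŷ = -9.4903

Reliability:
- Data range: x ∈ [1.11, 9.92]
- Prediction point: x = -5.72 is 6.83 units below the observed range → this is EXTRAPOLATION, not interpolation

Why that matters here:
- The linear relationship may not hold outside the observed range
- R² describes fit only over the sampled x values; it says nothing about behaviour beyond them

Report the number if required, but flag clearly that it is an extrapolation.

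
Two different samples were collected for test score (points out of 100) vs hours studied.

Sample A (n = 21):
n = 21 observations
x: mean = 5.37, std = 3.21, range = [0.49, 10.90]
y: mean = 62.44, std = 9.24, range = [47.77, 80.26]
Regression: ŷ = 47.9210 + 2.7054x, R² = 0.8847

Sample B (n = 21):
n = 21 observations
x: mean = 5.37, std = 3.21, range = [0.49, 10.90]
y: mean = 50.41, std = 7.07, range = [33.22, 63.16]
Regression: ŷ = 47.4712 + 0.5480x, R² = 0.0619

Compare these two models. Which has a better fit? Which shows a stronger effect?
Model A has the better fit (R² = 0.8847 vs 0.0619). Model A shows the stronger effect (|β₁| = 2.7054 vs 0.5480).

Model Comparison:

Fit — compare R²:
- Model A: R² = 0.8847 → 88.47% of variance in test score explained
- Model B: R² = 0.0619 → 6.19% of variance in test score explained
- 0.8847 > 0.0619 → Model A has the better fit

Effect size (slope magnitude):
- Model A: β₁ = 2.7054 → predicted test score rises 2.7054 points per additional hour of study time
- Model B: β₁ = 0.5480 → predicted test score rises 0.5480 points per additional hour of study time
- |2.7054| > |0.5480| → Model A shows the stronger marginal effect

Note: A steeper slope doesn't make a better model if the scatter around the line is large.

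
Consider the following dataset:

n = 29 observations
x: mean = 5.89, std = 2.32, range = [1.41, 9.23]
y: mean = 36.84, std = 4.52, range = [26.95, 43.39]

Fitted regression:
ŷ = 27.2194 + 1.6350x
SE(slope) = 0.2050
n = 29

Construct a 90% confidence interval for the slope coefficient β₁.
The 90% CI for β₁ is (1.2858, 1.9842)

Confidence interval for the slope:

The 90% CI for β₁ is: β̂₁ ± t*(α/2, n-2) × SE(β̂₁)

Step 1: Find critical t-value
- Confidence level = 0.9
- Degrees of freedom = n - 2 = 29 - 2 = 27
- t*(α/2, 27) = 1.7033

Step 2: Calculate margin of error
Margin = 1.7033 × 0.2050 = 0.3492

Step 3: Construct interval
CI = 1.6350 ± 0.3492
CI = (1.2858, 1.9842)

Interpretation: each one-unit increase in x is associated with a change in mean y of between 1.2858 and 1.9842, with 90% confidence.
The interval does not include 0, suggesting a significant linear relationship.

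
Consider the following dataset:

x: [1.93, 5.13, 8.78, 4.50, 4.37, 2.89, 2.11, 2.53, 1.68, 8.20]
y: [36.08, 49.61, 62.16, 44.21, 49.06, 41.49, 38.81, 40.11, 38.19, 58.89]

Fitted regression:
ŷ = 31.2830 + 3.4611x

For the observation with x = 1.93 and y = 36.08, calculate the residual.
Residual = -1.8829

The residual is the difference between the actual value and the predicted value:

Residual = y - ŷ

Step 1: Calculate predicted value
ŷ = 31.2830 + 3.4611 × 1.93
ŷ = 37.9629

Step 2: Calculate residual
Residual = 36.08 - 37.9629
Residual = -1.8829

Interpretation: the model overestimates the actual value by 1.8829 at this point (negative residual → observation lies below the fitted line).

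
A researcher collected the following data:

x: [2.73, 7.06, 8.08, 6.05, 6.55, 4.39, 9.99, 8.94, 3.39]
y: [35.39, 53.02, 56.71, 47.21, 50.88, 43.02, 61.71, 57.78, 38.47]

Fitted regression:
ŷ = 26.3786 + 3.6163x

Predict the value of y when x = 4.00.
ŷ = 40.8438

x = 4.00 lies inside the observed range [2.73, 9.99], so the fitted equation applies directly:

ŷ = 26.3786 + 3.6163 × 4.00
ŷ = 26.3786 + 14.4652
ŷ = 40.8438

This is the fitted mean response at that x — an individual observation would come with a wider prediction interval.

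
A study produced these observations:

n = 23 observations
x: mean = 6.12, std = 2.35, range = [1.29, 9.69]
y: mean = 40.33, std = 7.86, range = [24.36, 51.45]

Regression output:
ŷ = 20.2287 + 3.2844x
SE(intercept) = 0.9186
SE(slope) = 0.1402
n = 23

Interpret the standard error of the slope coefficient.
SE(slope) = 0.1402 measures the uncertainty in the estimated slope. The coefficient is estimated precisely (SE/|β̂₁| = 4.3%).

What SE measures:
- The standard error quantifies the sampling variability of the coefficient estimate
- It is the estimated standard deviation of β̂₁ across hypothetical repeated samples of the same size
- Smaller SE → more precise estimate

Relative precision:
- SE / |β̂₁| = 0.1402 / 3.2844 = 4.3%
- Rule of thumb (under 20%: precise; 20% to under 50%: moderately precise; 50% or more: imprecise) → precise

Link to interval estimation: a confidence interval for β₁ is β̂₁ ± t* × 0.1402, so SE sets the half-width per unit of t*.

What drives SE(β̂₁): larger n (here n = 23) → smaller SE; more residual scatter → larger SE; wider spread of x values → smaller SE.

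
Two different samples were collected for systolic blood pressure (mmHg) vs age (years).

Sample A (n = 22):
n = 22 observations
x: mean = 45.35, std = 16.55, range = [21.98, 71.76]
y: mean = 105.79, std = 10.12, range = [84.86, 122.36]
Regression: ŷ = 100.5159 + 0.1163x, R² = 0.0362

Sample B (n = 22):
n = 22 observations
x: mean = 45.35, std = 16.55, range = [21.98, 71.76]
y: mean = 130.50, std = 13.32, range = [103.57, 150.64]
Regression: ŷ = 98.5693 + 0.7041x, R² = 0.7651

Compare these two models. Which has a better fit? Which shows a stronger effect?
Model B has the better fit (R² = 0.7651 vs 0.0362). Model B shows the stronger effect (|β₁| = 0.7041 vs 0.1163).

Model Comparison:

Which explains more variance? (R²)
- Model A: R² = 0.0362 → 3.62% of variance in blood pressure explained
- Model B: R² = 0.7651 → 76.51% of variance in blood pressure explained
- 0.7651 > 0.0362 → Model B has the better fit

Strength of effect — compare |β₁|:
- Model A: β₁ = 0.1163 → predicted blood pressure rises 0.1163 mmHg per additional year of age
- Model B: β₁ = 0.7041 → predicted blood pressure rises 0.7041 mmHg per additional year of age
- |0.1163| < |0.7041| → Model B shows the stronger marginal effect

Notes:
- A better fit (higher R²) doesn't necessarily mean a more important relationship.
- R² measures how tightly points cluster around the line; β₁ measures how steep the line is — they answer different questions.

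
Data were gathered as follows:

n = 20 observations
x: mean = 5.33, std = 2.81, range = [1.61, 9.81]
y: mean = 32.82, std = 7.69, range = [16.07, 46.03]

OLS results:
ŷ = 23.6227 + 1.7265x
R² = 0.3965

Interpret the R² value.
The model explains 39.65% of the variance in y (R² = 0.3965), leaving 60.35% unexplained; the fit is moderate.

R² = 1 − SS_res/SS_tot compares the residual scatter to the total scatter of y about its mean.

Here R² = 0.3965:
- Explained: 39.65% of the variation in y
- Unexplained (residual): 100% − 39.65% = 60.35%
- Rule of thumb (below 0.3 weak; 0.3 to below 0.7 moderate; 0.7 and above strong) → moderate

Equivalently, for simple linear regression R² = r², so |r| = √0.3965 ≈ 0.6297.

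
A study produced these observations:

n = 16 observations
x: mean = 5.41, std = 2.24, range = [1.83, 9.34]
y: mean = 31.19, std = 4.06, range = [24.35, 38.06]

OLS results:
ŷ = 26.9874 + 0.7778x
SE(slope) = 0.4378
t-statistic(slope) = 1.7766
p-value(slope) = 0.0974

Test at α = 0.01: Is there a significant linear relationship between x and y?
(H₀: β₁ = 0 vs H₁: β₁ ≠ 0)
Fail to reject H₀: p-value = 0.0974 ≥ α = 0.01. The linear relationship is not significant at the 1% level.

Hypothesis test for the slope coefficient:

H₀: β₁ = 0 (no linear relationship)
H₁: β₁ ≠ 0 (linear relationship exists)

Test statistic: t = β̂₁ / SE(β̂₁) = 0.7778 / 0.4378 = 1.7766

p = 0.0974: how often a slope estimate this far from 0 (in SE units) would arise by chance if β₁ were truly 0.

Decision rule: reject H₀ if p-value < α.
p-value = 0.0974 ≥ α = 0.01 → fail to reject H₀.

At α = 0.01 the data do not provide convincing evidence of a nonzero slope.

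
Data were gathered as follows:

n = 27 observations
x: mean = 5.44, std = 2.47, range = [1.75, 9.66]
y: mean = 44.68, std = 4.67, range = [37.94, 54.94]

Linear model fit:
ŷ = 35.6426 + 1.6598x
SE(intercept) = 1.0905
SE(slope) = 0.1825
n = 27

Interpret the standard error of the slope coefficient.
SE(β̂₁) = 0.1825 is the estimated standard deviation of the slope estimate across repeated samples; relative to β̂₁ = 1.6598 that is 11.0%, a precise estimate.

SE(β̂₁) = 0.1825 says: if we drew many samples of n = 27 from the same population and refit each time, the fitted slopes would scatter with a standard deviation of roughly 0.1825 around the true β₁.

Relative precision:
- SE / |β̂₁| = 0.1825 / 1.6598 = 11.0%
- Rule of thumb (under 20%: precise; 20% to under 50%: moderately precise; 50% or more: imprecise) → precise

Link to interval estimation: a confidence interval for β₁ is β̂₁ ± t* × 0.1825, so SE sets the half-width per unit of t*.

What drives SE(β̂₁): larger n (here n = 27) → smaller SE; wider spread of x values → smaller SE.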